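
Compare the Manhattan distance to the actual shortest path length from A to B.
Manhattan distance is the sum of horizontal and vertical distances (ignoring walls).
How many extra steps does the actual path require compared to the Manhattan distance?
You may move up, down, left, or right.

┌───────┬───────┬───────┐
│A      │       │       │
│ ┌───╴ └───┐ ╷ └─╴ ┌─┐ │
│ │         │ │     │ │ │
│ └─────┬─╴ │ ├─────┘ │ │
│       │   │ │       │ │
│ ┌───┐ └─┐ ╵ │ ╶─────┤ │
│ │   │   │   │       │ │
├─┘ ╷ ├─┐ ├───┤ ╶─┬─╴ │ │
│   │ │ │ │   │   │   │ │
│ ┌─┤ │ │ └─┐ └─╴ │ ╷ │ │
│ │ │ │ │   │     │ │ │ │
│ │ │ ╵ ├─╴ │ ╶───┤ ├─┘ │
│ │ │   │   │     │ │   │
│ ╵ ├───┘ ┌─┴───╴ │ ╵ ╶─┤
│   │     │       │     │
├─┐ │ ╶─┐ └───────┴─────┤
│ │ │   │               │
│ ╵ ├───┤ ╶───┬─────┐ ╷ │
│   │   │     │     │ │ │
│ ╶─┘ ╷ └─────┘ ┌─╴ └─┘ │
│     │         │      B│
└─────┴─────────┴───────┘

Manhattan distance: |10 - 0| + |11 - 0| = 21
Actual path length: 23
Extra steps: 23 - 21 = 2

Solution:

┌───────┬───────┬───────┐
│A      │       │       │
│ ┌───╴ └───┐ ╷ └─╴ ┌─┐ │
│↓│         │ │     │ │ │
│ └─────┬─╴ │ ├─────┘ │ │
│↳ → → ↓│   │ │       │ │
│ ┌───┐ └─┐ ╵ │ ╶─────┤ │
│ │   │↳ ↓│   │       │ │
├─┘ ╷ ├─┐ ├───┤ ╶─┬─╴ │ │
│   │ │ │↓│   │   │   │ │
│ ┌─┤ │ │ └─┐ └─╴ │ ╷ │ │
│ │ │ │ │↳ ↓│     │ │ │ │
│ │ │ ╵ ├─╴ │ ╶───┤ ├─┘ │
│ │ │   │↓ ↲│     │ │   │
│ ╵ ├───┘ ┌─┴───╴ │ ╵ ╶─┤
│   │    ↓│       │     │
├─┐ │ ╶─┐ └───────┴─────┤
│ │ │   │↳ → → → → → → ↓│
│ ╵ ├───┤ ╶───┬─────┐ ╷ │
│   │   │     │     │ │↓│
│ ╶─┘ ╷ └─────┘ ┌─╴ └─┘ │
│     │         │      B│
└─────┴─────────┴───────┘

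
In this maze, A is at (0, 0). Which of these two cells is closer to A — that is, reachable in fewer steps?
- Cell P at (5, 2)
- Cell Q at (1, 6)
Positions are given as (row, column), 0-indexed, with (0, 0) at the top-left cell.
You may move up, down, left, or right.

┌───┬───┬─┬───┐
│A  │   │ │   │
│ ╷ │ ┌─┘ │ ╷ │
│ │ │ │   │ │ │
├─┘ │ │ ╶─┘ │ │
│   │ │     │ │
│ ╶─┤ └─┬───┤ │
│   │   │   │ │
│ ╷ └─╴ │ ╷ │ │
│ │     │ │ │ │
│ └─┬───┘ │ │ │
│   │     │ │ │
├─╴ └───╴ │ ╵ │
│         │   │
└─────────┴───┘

Shortest path A → P at (5, 2): 15 steps
Shortest path A → Q at (1, 6): 25 steps

P is closer (15 steps vs 25 steps).

Path to P:

┌───┬───┬─┬───┐
│A ↓│   │ │   │
│ ╷ │ ┌─┘ │ ╷ │
│ │↓│ │   │ │ │
├─┘ │ │ ╶─┘ │ │
│↓ ↲│ │     │ │
│ ╶─┤ └─┬───┤ │
│↓  │   │   │ │
│ ╷ └─╴ │ ╷ │ │
│↓│     │ │ │ │
│ └─┬───┘ │ │ │
│↳ ↓│P ← ↰│ │ │
├─╴ └───╴ │ ╵ │
│  ↳ → → ↑│   │
└─────────┴───┘

Path to Q:

┌───┬───┬─┬───┐
│A ↓│   │ │   │
│ ╷ │ ┌─┘ │ ╷ │
│ │↓│ │   │ │Q│
├─┘ │ │ ╶─┘ │ │
│↓ ↲│ │     │↑│
│ ╶─┤ └─┬───┤ │
│↓  │   │↱ ↓│↑│
│ ╷ └─╴ │ ╷ │ │
│↓│     │↑│↓│↑│
│ └─┬───┘ │ │ │
│↳ ↓│    ↑│↓│↑│
├─╴ └───╴ │ ╵ │
│  ↳ → → ↑│↳ ↑│
└─────────┴───┘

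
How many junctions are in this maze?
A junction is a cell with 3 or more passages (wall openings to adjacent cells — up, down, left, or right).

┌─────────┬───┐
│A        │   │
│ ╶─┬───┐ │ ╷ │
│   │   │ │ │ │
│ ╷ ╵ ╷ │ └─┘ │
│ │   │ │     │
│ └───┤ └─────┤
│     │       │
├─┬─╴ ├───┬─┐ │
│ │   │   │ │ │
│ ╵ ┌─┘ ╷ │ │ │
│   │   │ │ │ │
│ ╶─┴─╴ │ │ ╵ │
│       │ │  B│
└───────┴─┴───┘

Checking each cell for number of passages:

Junctions found (3+ passages):
  (1, 0): 3 passages
  (5, 0): 3 passages
  (5, 3): 3 passages
Total junctions: 3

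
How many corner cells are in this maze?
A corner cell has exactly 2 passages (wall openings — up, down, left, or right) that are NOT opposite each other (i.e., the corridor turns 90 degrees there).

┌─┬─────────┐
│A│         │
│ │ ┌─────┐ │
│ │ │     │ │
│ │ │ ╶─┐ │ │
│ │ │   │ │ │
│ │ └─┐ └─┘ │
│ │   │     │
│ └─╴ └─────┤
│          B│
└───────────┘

Counting corner cells (2 non-opposite passages):
Total corners: 11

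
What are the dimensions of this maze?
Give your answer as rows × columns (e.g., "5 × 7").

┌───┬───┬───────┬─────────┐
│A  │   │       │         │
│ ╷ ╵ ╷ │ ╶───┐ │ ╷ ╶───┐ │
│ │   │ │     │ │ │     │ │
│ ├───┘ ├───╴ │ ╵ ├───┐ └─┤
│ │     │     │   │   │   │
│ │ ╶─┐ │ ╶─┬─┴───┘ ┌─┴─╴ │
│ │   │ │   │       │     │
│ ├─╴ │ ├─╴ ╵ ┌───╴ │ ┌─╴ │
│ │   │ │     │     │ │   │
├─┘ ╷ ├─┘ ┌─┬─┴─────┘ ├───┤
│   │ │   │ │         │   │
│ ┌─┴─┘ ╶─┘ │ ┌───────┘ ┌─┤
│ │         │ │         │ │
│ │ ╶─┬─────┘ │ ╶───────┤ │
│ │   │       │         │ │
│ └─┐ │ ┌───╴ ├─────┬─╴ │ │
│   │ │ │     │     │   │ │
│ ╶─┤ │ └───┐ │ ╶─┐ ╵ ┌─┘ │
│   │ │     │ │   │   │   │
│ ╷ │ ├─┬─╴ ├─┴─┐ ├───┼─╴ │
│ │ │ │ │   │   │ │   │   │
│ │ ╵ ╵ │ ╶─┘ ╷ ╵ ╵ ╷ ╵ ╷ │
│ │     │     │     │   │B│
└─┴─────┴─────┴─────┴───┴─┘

Counting the maze dimensions:
Rows (vertical): 12
Columns (horizontal): 13
Dimensions: 12 × 13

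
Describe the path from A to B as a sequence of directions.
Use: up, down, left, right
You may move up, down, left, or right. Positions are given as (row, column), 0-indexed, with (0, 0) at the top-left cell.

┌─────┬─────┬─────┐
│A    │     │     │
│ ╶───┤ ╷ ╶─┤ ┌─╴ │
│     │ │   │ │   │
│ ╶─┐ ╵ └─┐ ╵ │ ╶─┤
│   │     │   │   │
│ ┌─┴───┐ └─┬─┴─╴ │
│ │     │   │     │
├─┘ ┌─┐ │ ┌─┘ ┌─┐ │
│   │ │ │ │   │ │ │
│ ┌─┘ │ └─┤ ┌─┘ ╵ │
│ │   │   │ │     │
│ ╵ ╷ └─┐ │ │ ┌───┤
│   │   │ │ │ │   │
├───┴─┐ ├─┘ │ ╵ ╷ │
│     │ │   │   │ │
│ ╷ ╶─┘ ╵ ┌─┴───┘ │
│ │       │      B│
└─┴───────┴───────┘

Finding the path and converting it to directions:
Path through cells: (0,0) → (1,0) → (1,1) → (1,2) → (2,2) → (2,3) → (1,3) → (0,3) → (0,4) → (1,4) → (1,5) → (2,5) → (2,6) → (1,6) → (0,6) → (0,7) → (0,8) → (1,8) → (1,7) → (2,7) → (2,8) → (3,8) → (4,8) → (5,8) → (5,7) → (5,6) → (6,6) → (7,6) → (7,7) → (6,7) → (6,8) → (7,8) → (8,8)
Directions: down, right, right, down, right, up, up, right, down, right, down, right, up, up, right, right, down, left, down, right, down, down, down, left, left, down, down, right, up, right, down, down

Solution:

┌─────┬─────┬─────┐
│A    │↱ ↓  │↱ → ↓│
│ ╶───┤ ╷ ╶─┤ ┌─╴ │
│↳ → ↓│↑│↳ ↓│↑│↓ ↲│
│ ╶─┐ ╵ └─┐ ╵ │ ╶─┤
│   │↳ ↑  │↳ ↑│↳ ↓│
│ ┌─┴───┐ └─┬─┴─╴ │
│ │     │   │    ↓│
├─┘ ┌─┐ │ ┌─┘ ┌─┐ │
│   │ │ │ │   │ │↓│
│ ┌─┘ │ └─┤ ┌─┘ ╵ │
│ │   │   │ │↓ ← ↲│
│ ╵ ╷ └─┐ │ │ ┌───┤
│   │   │ │ │↓│↱ ↓│
├───┴─┐ ├─┘ │ ╵ ╷ │
│     │ │   │↳ ↑│↓│
│ ╷ ╶─┘ ╵ ┌─┴───┘ │
│ │       │      B│
└─┴───────┴───────┘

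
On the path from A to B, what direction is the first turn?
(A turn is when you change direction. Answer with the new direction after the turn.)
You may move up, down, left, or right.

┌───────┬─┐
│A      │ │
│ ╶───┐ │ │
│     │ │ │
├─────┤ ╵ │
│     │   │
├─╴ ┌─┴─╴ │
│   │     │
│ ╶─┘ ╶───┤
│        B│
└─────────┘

Directions: right, right, right, down, down, right, down, left, left, down, right, right
First turn direction: down

Solution:

┌───────┬─┐
│A → → ↓│ │
│ ╶───┐ │ │
│     │↓│ │
├─────┤ ╵ │
│     │↳ ↓│
├─╴ ┌─┴─╴ │
│   │↓ ← ↲│
│ ╶─┘ ╶───┤
│    ↳ → B│
└─────────┘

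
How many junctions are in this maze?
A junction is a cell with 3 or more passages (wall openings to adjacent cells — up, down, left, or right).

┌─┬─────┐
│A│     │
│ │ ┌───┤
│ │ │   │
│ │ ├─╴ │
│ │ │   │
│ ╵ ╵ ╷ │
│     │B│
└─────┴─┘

Checking each cell for number of passages:

Junctions found (3+ passages):
  (2, 3): 3 passages
  (3, 1): 3 passages
Total junctions: 2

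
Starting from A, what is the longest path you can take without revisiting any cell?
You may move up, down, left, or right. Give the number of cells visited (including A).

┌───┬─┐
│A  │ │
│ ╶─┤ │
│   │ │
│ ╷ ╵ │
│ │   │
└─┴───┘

Finding longest simple path using DFS:
Start: (0, 0)
Longest path visits 7 cells
Path: A → down → right → down → right → up → up

Solution:

┌───┬─┐
│A  │B│
│ ╶─┤ │
│↳ ↓│↑│
│ ╷ ╵ │
│ │↳ ↑│
└─┴───┘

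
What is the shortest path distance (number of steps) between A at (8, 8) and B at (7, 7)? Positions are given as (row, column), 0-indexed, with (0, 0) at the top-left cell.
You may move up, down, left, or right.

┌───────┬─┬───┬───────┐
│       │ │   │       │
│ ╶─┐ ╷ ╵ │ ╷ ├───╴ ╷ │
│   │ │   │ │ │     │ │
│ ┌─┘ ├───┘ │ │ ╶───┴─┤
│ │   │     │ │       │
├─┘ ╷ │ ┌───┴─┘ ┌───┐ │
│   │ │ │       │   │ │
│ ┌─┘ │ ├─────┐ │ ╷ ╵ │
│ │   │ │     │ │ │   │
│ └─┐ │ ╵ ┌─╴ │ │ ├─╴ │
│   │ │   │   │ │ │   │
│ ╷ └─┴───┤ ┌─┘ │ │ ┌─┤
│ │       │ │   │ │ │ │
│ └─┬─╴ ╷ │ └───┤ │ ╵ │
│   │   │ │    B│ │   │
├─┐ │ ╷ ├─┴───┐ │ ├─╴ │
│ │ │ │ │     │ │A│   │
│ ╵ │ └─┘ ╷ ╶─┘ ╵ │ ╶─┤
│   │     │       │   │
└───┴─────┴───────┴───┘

Finding path from (8, 8) to (7, 7):
Path: (8,8) → (9,8) → (9,7) → (8,7) → (7,7)
Distance: 4 steps

Solution:

┌───────┬─┬───┬───────┐
│       │ │   │       │
│ ╶─┐ ╷ ╵ │ ╷ ├───╴ ╷ │
│   │ │   │ │ │     │ │
│ ┌─┘ ├───┘ │ │ ╶───┴─┤
│ │   │     │ │       │
├─┘ ╷ │ ┌───┴─┘ ┌───┐ │
│   │ │ │       │   │ │
│ ┌─┘ │ ├─────┐ │ ╷ ╵ │
│ │   │ │     │ │ │   │
│ └─┐ │ ╵ ┌─╴ │ │ ├─╴ │
│   │ │   │   │ │ │   │
│ ╷ └─┴───┤ ┌─┘ │ │ ┌─┤
│ │       │ │   │ │ │ │
│ └─┬─╴ ╷ │ └───┤ │ ╵ │
│   │   │ │    B│ │   │
├─┐ │ ╷ ├─┴───┐ │ ├─╴ │
│ │ │ │ │     │↑│A│   │
│ ╵ │ └─┘ ╷ ╶─┘ ╵ │ ╶─┤
│   │     │    ↑ ↲│   │
└───┴─────┴───────┴───┘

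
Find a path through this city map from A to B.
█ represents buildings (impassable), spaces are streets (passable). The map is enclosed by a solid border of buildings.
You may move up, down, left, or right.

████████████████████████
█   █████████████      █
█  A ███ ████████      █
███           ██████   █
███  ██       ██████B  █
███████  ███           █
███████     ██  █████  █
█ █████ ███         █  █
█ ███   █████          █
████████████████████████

Finding the shortest path from A to B:
Movement: cardinal only
Path length: 21 steps
Directions: down → right → right → right → right → down → right → right → right → right → right → down → right → right → right → right → right → right → right → right → up

Solution:

████████████████████████
█   █████████████      █
█  A ███ ████████      █
███↳→→→↓      ██████   █
███  ██↳→→→→↓ ██████B  █
███████  ███↳→→→→→→→↑  █
███████     ██  █████  █
█ █████ ███         █  █
█ ███   █████          █
████████████████████████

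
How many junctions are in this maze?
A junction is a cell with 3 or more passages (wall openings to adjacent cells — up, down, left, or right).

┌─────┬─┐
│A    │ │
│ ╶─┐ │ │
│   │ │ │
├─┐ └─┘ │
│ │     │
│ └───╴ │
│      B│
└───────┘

Checking each cell for number of passages:

Junctions found (3+ passages):
  (2, 3): 3 passages
Total junctions: 1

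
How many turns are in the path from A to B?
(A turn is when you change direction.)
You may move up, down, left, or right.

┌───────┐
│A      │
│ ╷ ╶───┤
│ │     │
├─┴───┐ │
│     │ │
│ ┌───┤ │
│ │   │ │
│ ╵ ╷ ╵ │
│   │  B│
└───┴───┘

Directions: right, down, right, right, down, down, down
Number of turns: 3

Solution:

┌───────┐
│A ↓    │
│ ╷ ╶───┤
│ │↳ → ↓│
├─┴───┐ │
│     │↓│
│ ┌───┤ │
│ │   │↓│
│ ╵ ╷ ╵ │
│   │  B│
└───┴───┘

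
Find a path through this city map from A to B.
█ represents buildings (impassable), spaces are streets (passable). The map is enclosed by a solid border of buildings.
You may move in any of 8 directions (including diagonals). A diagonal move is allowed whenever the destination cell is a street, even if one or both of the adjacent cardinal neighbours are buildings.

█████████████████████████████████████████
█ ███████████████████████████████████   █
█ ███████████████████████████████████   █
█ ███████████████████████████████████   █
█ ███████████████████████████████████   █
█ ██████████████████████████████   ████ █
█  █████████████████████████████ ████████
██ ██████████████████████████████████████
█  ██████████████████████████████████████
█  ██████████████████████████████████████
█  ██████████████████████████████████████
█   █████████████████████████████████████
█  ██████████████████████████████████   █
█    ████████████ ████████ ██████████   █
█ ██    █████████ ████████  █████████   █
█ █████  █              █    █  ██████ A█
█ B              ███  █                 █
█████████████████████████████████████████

Finding the shortest path from A to B:
Movement: 8-directional
Path length: 37 steps
Directions: left → down-left → left → left → left → left → left → left → left → left → left → left → left → left → left → left → up-left → left → left → left → left → left → left → left → left → left → left → left → left → down-left → left → left → left → left → left → left → left

Solution:

█████████████████████████████████████████
█ ███████████████████████████████████   █
█ ███████████████████████████████████   █
█ ███████████████████████████████████   █
█ ███████████████████████████████████   █
█ ██████████████████████████████   ████ █
█  █████████████████████████████ ████████
██ ██████████████████████████████████████
█  ██████████████████████████████████████
█  ██████████████████████████████████████
█  ██████████████████████████████████████
█   █████████████████████████████████████
█  ██████████████████████████████████   █
█    ████████████ ████████ ██████████   █
█ ██    █████████ ████████  █████████   █
█ █████  █↙←←←←←←←←←←←← █    █  ██████↙A█
█ B←←←←←←←       ███  █↖←←←←←←←←←←←←←←  █
█████████████████████████████████████████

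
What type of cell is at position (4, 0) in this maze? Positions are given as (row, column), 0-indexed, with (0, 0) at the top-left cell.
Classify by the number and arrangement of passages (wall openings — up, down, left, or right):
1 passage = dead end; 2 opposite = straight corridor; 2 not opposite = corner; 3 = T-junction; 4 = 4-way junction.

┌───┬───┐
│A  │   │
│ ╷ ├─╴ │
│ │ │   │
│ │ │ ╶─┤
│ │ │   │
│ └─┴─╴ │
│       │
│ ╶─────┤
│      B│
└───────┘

Checking cell at (4, 0):
Number of passages: 2
Cell type: corner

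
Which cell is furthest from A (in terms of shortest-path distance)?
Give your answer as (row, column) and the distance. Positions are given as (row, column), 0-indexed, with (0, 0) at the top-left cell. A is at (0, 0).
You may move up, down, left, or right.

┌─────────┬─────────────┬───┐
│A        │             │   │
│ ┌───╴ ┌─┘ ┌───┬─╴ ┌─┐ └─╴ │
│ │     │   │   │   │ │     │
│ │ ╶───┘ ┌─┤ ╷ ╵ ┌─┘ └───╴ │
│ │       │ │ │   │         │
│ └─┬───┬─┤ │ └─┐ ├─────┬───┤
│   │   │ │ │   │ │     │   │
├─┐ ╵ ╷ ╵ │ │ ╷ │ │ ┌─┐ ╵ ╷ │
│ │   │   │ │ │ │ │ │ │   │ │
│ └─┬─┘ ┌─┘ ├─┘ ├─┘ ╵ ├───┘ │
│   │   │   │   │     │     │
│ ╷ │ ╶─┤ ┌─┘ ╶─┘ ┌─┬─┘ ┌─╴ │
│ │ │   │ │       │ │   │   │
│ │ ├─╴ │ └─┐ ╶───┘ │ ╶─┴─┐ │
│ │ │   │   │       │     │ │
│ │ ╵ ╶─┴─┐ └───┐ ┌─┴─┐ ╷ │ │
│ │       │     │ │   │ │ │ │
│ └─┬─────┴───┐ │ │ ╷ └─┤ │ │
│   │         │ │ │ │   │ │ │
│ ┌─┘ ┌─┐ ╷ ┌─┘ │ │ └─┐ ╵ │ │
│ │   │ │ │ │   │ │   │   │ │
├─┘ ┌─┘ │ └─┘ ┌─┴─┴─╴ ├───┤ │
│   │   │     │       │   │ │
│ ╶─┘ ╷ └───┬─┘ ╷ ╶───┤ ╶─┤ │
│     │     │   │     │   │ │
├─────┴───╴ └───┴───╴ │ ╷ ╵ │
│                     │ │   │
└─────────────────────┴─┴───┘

Computing BFS distances from A to all cells:
Furthest cell: (2, 5)
Distance: 107 steps

Path from A to the furthest cell:

┌─────────┬─────────────┬───┐
│A → → ↓  │↱ → → → ↓    │   │
│ ┌───╴ ┌─┘ ┌───┬─╴ ┌─┐ └─╴ │
│ │↓ ← ↲│↱ ↑│↓ ↰│↓ ↲│ │     │
│ │ ╶───┘ ┌─┤ ╷ ╵ ┌─┘ └───╴ │
│ │↳ → → ↑│B│↓│↑ ↲│         │
│ └─┬───┬─┤ │ └─┐ ├─────┬───┤
│   │   │ │↑│↳ ↓│ │↱ → ↓│↱ ↓│
├─┐ ╵ ╷ ╵ │ │ ╷ │ │ ┌─┐ ╵ ╷ │
│ │   │   │↑│ │↓│ │↑│ │↳ ↑│↓│
│ └─┬─┘ ┌─┘ ├─┘ ├─┘ ╵ ├───┘ │
│   │   │↱ ↑│↓ ↲│↱ ↑  │↓ ← ↲│
│ ╷ │ ╶─┤ ┌─┘ ╶─┘ ┌─┬─┘ ┌─╴ │
│ │ │   │↑│  ↳ → ↑│ │↓ ↲│   │
│ │ ├─╴ │ └─┐ ╶───┘ │ ╶─┴─┐ │
│ │ │   │↑ ↰│       │↳ → ↓│ │
│ │ ╵ ╶─┴─┐ └───┐ ┌─┴─┐ ╷ │ │
│ │       │↑ ← ↰│ │↓ ↰│ │↓│ │
│ └─┬─────┴───┐ │ │ ╷ └─┤ │ │
│   │↱ → ↓    │↑│ │↓│↑ ↰│↓│ │
│ ┌─┘ ┌─┐ ╷ ┌─┘ │ │ └─┐ ╵ │ │
│ │↱ ↑│ │↓│ │↱ ↑│ │↳ ↓│↑ ↲│ │
├─┘ ┌─┘ │ └─┘ ┌─┴─┴─╴ ├───┤ │
│↱ ↑│↓ ↰│↳ → ↑│  ↓ ← ↲│   │ │
│ ╶─┘ ╷ └───┬─┘ ╷ ╶───┤ ╶─┤ │
│↑ ← ↲│↑ ← ↰│   │↳ → ↓│   │ │
├─────┴───╴ └───┴───╴ │ ╷ ╵ │
│          ↑ ← ← ← ← ↲│ │   │
└─────────────────────┴─┴───┘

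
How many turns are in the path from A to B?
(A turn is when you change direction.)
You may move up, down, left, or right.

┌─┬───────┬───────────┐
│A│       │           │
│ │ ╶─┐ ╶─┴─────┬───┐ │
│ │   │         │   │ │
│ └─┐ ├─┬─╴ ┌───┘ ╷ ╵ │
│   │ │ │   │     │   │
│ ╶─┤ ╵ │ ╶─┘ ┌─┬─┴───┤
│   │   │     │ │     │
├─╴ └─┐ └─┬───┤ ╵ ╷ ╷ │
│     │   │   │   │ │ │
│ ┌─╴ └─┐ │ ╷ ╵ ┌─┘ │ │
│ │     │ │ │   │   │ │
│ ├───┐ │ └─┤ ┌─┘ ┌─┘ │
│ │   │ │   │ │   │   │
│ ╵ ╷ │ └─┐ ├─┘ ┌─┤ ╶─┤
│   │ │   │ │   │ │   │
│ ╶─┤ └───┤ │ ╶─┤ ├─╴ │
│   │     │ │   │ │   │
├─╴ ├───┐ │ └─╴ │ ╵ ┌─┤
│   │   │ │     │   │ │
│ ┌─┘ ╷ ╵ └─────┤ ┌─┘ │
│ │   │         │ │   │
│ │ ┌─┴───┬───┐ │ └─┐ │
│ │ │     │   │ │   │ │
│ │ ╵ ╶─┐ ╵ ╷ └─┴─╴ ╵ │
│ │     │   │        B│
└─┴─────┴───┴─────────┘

Directions: down, down, down, right, down, left, down, down, down, right, up, right, down, down, right, right, down, down, left, up, left, down, left, down, down, right, up, right, right, down, right, up, right, down, right, right, right, right
Number of turns: 25

Solution:

┌─┬───────┬───────────┐
│A│       │           │
│ │ ╶─┐ ╶─┴─────┬───┐ │
│↓│   │         │   │ │
│ └─┐ ├─┬─╴ ┌───┘ ╷ ╵ │
│↓  │ │ │   │     │   │
│ ╶─┤ ╵ │ ╶─┘ ┌─┬─┴───┤
│↳ ↓│   │     │ │     │
├─╴ └─┐ └─┬───┤ ╵ ╷ ╷ │
│↓ ↲  │   │   │   │ │ │
│ ┌─╴ └─┐ │ ╷ ╵ ┌─┘ │ │
│↓│     │ │ │   │   │ │
│ ├───┐ │ └─┤ ┌─┘ ┌─┘ │
│↓│↱ ↓│ │   │ │   │   │
│ ╵ ╷ │ └─┐ ├─┘ ┌─┤ ╶─┤
│↳ ↑│↓│   │ │   │ │   │
│ ╶─┤ └───┤ │ ╶─┤ ├─╴ │
│   │↳ → ↓│ │   │ │   │
├─╴ ├───┐ │ └─╴ │ ╵ ┌─┤
│   │↓ ↰│↓│     │   │ │
│ ┌─┘ ╷ ╵ └─────┤ ┌─┘ │
│ │↓ ↲│↑ ↲      │ │   │
│ │ ┌─┴───┬───┐ │ └─┐ │
│ │↓│↱ → ↓│↱ ↓│ │   │ │
│ │ ╵ ╶─┐ ╵ ╷ └─┴─╴ ╵ │
│ │↳ ↑  │↳ ↑│↳ → → → B│
└─┴─────┴───┴─────────┘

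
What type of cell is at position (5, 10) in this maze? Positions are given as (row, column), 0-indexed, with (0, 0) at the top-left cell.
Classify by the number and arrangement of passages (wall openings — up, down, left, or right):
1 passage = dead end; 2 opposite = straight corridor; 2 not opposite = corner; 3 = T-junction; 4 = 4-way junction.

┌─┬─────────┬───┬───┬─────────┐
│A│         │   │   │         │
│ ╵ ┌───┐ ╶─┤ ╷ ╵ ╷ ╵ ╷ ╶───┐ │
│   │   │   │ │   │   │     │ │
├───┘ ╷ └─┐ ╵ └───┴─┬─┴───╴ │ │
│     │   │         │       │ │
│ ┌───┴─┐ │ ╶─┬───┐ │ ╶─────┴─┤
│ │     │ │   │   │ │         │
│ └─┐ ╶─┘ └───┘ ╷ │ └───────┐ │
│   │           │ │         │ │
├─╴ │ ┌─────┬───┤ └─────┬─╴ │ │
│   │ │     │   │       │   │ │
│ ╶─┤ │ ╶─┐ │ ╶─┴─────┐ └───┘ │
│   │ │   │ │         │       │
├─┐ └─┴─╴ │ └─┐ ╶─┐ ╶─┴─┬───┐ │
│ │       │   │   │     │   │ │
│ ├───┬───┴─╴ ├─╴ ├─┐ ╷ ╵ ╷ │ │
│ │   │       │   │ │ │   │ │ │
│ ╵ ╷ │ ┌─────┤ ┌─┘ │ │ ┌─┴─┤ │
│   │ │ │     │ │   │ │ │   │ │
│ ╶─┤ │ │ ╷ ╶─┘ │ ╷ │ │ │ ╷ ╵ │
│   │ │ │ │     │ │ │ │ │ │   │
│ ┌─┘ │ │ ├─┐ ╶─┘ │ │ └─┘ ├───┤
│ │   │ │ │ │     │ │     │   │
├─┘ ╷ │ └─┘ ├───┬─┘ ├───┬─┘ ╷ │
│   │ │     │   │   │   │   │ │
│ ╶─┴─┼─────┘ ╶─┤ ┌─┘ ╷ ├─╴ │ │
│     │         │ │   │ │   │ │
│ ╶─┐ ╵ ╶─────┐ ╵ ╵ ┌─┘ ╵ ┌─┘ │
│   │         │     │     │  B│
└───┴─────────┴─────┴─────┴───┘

Checking cell at (5, 10):
Number of passages: 2
Cell type: straight corridor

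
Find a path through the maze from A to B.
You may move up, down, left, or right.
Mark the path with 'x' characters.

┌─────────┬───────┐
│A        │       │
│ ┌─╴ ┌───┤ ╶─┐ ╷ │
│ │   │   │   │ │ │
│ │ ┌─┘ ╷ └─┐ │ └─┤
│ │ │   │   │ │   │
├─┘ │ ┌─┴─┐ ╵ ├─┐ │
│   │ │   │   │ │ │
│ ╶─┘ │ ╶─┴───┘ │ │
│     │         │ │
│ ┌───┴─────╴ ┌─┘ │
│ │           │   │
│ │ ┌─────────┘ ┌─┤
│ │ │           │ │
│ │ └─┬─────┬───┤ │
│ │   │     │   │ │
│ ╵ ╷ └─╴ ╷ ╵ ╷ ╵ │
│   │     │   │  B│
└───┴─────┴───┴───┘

Finding the shortest path through the maze:
Path length: 26 steps
Directions: right → right → down → left → down → down → left → down → down → down → down → down → right → up → right → down → right → right → up → right → down → right → up → right → down → right

Solution:

┌─────────┬───────┐
│A x x    │       │
│ ┌─╴ ┌───┤ ╶─┐ ╷ │
│ │x x│   │   │ │ │
│ │ ┌─┘ ╷ └─┐ │ └─┤
│ │x│   │   │ │   │
├─┘ │ ┌─┴─┐ ╵ ├─┐ │
│x x│ │   │   │ │ │
│ ╶─┘ │ ╶─┴───┘ │ │
│x    │         │ │
│ ┌───┴─────╴ ┌─┘ │
│x│           │   │
│ │ ┌─────────┘ ┌─┤
│x│ │           │ │
│ │ └─┬─────┬───┤ │
│x│x x│  x x│x x│ │
│ ╵ ╷ └─╴ ╷ ╵ ╷ ╵ │
│x x│x x x│x x│x B│
└───┴─────┴───┴───┘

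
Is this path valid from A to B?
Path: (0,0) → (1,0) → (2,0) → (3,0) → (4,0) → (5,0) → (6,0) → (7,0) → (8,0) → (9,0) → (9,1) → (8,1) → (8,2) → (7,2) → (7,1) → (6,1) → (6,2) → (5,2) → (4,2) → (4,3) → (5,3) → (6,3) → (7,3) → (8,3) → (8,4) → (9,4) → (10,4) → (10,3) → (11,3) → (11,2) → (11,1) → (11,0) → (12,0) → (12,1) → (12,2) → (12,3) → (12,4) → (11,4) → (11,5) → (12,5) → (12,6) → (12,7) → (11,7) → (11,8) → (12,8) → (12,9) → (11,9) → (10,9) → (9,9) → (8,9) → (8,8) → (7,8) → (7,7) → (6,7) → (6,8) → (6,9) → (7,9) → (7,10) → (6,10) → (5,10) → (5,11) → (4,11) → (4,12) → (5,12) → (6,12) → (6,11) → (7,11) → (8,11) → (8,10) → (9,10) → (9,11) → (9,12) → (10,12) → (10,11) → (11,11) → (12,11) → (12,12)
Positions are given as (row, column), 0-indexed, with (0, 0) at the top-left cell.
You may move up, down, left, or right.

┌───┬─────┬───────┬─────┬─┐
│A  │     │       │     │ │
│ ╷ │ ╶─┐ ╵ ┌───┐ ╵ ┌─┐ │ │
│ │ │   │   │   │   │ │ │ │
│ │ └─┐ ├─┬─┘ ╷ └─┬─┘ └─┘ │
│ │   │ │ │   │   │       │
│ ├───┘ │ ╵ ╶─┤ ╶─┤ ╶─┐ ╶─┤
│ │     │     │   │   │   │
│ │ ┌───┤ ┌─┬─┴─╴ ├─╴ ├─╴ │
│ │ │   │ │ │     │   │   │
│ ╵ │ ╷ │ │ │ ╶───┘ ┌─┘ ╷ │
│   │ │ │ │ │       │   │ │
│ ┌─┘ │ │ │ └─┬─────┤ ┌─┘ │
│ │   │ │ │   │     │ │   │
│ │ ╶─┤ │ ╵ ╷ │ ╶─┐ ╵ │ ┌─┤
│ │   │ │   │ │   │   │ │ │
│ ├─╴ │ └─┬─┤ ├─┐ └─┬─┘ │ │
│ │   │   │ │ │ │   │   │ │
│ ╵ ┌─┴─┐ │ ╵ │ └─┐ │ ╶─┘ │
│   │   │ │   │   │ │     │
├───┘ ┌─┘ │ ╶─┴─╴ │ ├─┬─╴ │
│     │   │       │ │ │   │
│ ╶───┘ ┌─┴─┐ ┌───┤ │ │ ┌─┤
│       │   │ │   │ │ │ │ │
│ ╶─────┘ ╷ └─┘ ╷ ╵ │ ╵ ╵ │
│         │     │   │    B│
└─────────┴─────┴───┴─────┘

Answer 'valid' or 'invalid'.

Checking path validity:
Result: All consecutive moves are passable.

valid

Correct solution:

┌───┬─────┬───────┬─────┬─┐
│A  │     │       │     │ │
│ ╷ │ ╶─┐ ╵ ┌───┐ ╵ ┌─┐ │ │
│↓│ │   │   │   │   │ │ │ │
│ │ └─┐ ├─┬─┘ ╷ └─┬─┘ └─┘ │
│↓│   │ │ │   │   │       │
│ ├───┘ │ ╵ ╶─┤ ╶─┤ ╶─┐ ╶─┤
│↓│     │     │   │   │   │
│ │ ┌───┤ ┌─┬─┴─╴ ├─╴ ├─╴ │
│↓│ │↱ ↓│ │ │     │   │↱ ↓│
│ ╵ │ ╷ │ │ │ ╶───┘ ┌─┘ ╷ │
│↓  │↑│↓│ │ │       │↱ ↑│↓│
│ ┌─┘ │ │ │ └─┬─────┤ ┌─┘ │
│↓│↱ ↑│↓│ │   │↱ → ↓│↑│↓ ↲│
│ │ ╶─┤ │ ╵ ╷ │ ╶─┐ ╵ │ ┌─┤
│↓│↑ ↰│↓│   │ │↑ ↰│↳ ↑│↓│ │
│ ├─╴ │ └─┬─┤ ├─┐ └─┬─┘ │ │
│↓│↱ ↑│↳ ↓│ │ │ │↑ ↰│↓ ↲│ │
│ ╵ ┌─┴─┐ │ ╵ │ └─┐ │ ╶─┘ │
│↳ ↑│   │↓│   │   │↑│↳ → ↓│
├───┘ ┌─┘ │ ╶─┴─╴ │ ├─┬─╴ │
│     │↓ ↲│       │↑│ │↓ ↲│
│ ╶───┘ ┌─┴─┐ ┌───┤ │ │ ┌─┤
│↓ ← ← ↲│↱ ↓│ │↱ ↓│↑│ │↓│ │
│ ╶─────┘ ╷ └─┘ ╷ ╵ │ ╵ ╵ │
│↳ → → → ↑│↳ → ↑│↳ ↑│  ↳ B│
└─────────┴─────┴───┴─────┘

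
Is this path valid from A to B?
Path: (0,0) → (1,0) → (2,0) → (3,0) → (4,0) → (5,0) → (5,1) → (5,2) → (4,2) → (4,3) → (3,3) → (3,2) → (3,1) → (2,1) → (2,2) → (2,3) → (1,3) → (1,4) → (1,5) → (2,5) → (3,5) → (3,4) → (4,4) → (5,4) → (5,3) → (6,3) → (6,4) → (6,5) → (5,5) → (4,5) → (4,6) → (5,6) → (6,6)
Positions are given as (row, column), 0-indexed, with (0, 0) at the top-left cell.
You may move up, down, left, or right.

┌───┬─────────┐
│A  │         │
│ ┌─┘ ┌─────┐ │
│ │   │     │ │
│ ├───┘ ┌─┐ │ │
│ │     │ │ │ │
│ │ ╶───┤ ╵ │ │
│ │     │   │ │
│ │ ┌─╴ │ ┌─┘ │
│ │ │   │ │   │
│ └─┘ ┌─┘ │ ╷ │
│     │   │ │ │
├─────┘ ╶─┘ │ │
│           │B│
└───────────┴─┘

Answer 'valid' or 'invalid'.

Checking path validity:
Result: All consecutive moves are passable.

valid

Correct solution:

┌───┬─────────┐
│A  │         │
│ ┌─┘ ┌─────┐ │
│↓│   │↱ → ↓│ │
│ ├───┘ ┌─┐ │ │
│↓│↱ → ↑│ │↓│ │
│ │ ╶───┤ ╵ │ │
│↓│↑ ← ↰│↓ ↲│ │
│ │ ┌─╴ │ ┌─┘ │
│↓│ │↱ ↑│↓│↱ ↓│
│ └─┘ ┌─┘ │ ╷ │
│↳ → ↑│↓ ↲│↑│↓│
├─────┘ ╶─┘ │ │
│      ↳ → ↑│B│
└───────────┴─┘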